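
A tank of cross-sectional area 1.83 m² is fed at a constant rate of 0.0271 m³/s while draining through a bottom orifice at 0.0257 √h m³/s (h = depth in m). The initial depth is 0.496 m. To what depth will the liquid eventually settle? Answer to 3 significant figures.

1.11 m

Level balance: A dh/dt = 0.0271 − 0.0257 √h. Setting dh/dt = 0:
Q_in = 0.0257 √h_ss ⇒ √h_ss = 0.0271/0.0257 = 1.0545.
h_ss = 1.0545² = 1.1119 m. (Since h₀ = 0.496 m < h_ss, the level will rise toward this value.)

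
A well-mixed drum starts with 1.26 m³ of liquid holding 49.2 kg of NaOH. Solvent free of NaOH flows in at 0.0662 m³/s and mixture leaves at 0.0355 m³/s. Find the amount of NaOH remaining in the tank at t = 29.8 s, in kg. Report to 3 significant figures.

Let m(t) be the amount of NaOH. Volume: V(t) = V₀ + (Q_in − Q_out) t = 1.26 + 0.030700 t; V(29.8) = 2.1749 m³.
Species balance (pure solvent in): dm/dt = −Q_out · m/V(t).
Separate: dm/m = −Q_out dt/V(t) ⇒ ln(m/m₀) = −(Q_out/(Q_in−Q_out)) ln(V/V₀).
m = m₀ (V₀/V)^(Q_out/(Q_in−Q_out)) = 49.2 × (1.26/2.1749)^(1.1564) = 26.172 kg.

26.2 kg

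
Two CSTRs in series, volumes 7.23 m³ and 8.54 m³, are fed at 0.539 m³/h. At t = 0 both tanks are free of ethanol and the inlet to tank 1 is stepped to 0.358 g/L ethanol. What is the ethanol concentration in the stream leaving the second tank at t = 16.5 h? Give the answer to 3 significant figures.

Species balance on tank i: dCᵢ/dt = (Cᵢ₋₁ − Cᵢ)/τᵢ with τᵢ = Vᵢ/Q.
τ₁ = 7.23/0.539 = 13.414 h; τ₂ = 8.54/0.539 = 15.844 h.
Tank 1: C₁ = C_in(1 − e^(−t/τ₁)). Tank 2 (τ₁ ≠ τ₂): C₂ = C_in[1 − (τ₁ e^(−t/τ₁) − τ₂ e^(−t/τ₂))/(τ₁ − τ₂)].
At t = 16.5: e^(−t/τ₁) = 0.29227, e^(−t/τ₂) = 0.35296.
C₂ = 0.358·[1 − (13.414·0.29227 − 15.844·0.35296)/(-2.4304)] = 0.358·0.31206 = 0.11172 g/L.

0.112 g/L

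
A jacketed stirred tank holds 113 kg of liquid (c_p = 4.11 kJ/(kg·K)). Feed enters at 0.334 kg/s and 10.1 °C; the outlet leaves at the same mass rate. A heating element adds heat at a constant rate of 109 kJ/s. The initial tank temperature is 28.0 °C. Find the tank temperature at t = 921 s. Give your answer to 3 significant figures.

85.5 °C

Energy balance: M c_p dT/dt = ṁ c_p (T_in − T) + 109.
τ = M/ṁ = 338.32 s; T_ss = T_in + Q̇/(ṁ c_p) = 10.1 + 109/(0.334·4.11) = 89.503 °C.
T approaches T_ss exponentially: T(t) = T_ss + (T₀ − T_ss) e^(−t/τ).
T(921) = 89.503 + (-61.503)·e^(−921/338.32) = 89.503 + (-61.503)·0.065727 = 85.461 °C.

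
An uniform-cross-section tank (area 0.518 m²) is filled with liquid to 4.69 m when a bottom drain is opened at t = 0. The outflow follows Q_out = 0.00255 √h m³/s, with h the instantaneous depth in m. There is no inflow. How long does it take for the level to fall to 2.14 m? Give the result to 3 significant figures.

With no inflow, A dh/dt = −0.00255 √h.
Separate and integrate: 2(√h − √h₀) = −(0.00255/A) t.
t = 2A(√h₀ − √h)/0.00255 = 2·0.518·(√4.69 − √2.14)/0.00255
  = 1.0360 × (2.1656 − 1.4629) / 0.00255 = 285.52 s.

286 s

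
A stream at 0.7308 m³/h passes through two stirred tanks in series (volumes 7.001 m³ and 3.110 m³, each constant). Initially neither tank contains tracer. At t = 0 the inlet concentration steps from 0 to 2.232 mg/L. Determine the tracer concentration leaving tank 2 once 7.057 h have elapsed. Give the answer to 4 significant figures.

0.6493 mg/L

Each tank obeys Vᵢ dCᵢ/dt = Q(Cᵢ₋₁ − Cᵢ), so τᵢ = Vᵢ/Q.
τ₁ = 7.001/0.7308 = 9.57991 h; τ₂ = 3.110/0.7308 = 4.25561 h.
Solving the cascade with C₁(0)=C₂(0)=0 gives C₂(t) = C_in[1 − (τ₁ e^(−t/τ₁) − τ₂ e^(−t/τ₂))/(τ₁ − τ₂)].
At t = 7.057: e^(−t/τ₁) = 0.478717, e^(−t/τ₂) = 0.190466.
C₂ = 2.232·[1 − (9.57991·0.478717 − 4.25561·0.190466)/(5.32430)] = 2.232·0.290890 = 0.649265 mg/L.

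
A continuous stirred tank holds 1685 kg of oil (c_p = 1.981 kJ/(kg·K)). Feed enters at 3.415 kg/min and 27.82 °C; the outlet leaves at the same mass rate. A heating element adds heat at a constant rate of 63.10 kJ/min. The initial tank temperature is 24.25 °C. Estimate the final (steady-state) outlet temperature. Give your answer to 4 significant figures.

37.15 °C

First-law balance (no shaft work): M c_p dT/dt = ṁ c_p (T_in − T) + 63.10.
At steady state dT/dt = 0 ⇒ T_ss = T_in + Q̇/(ṁ c_p) = 27.82 + 63.10/(3.415·1.981) = 37.1473 °C.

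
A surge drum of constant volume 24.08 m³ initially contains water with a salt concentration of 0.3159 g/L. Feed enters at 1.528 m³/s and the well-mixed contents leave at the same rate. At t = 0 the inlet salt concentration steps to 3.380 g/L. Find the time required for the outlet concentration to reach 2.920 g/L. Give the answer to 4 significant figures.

29.88 s

Species balance: V dC/dt = Q(C_in − C) ⇒ τ = V/Q = 15.7592 s.
C(t) = C_in + (C₀ − C_in) e^(−t/τ). Set C = 2.920 and solve for t:
e^(−t/τ) = (C − C_in)/(C₀ − C_in) = (2.920 − 3.380)/(0.3159 − 3.380) = 0.150126
t = −τ ln(…) = 15.7592 × 1.89628 = 29.8838 s.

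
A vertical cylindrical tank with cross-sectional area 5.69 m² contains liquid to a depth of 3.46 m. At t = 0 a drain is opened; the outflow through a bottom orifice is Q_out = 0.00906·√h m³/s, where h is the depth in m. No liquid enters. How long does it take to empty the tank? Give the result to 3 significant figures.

2340 s

With no inflow, A dh/dt = −0.00906 √h.
This is separable: 2 d(√h)/dt = −0.00906/A, so √h = √h₀ − (0.00906/(2A)) t.
Tank is empty when √h = 0: t_empty = 2A√h₀/0.00906.
t_empty = 2·5.69·√3.46/0.00906 = 11.380·1.8601/0.00906 = 2336.4 s.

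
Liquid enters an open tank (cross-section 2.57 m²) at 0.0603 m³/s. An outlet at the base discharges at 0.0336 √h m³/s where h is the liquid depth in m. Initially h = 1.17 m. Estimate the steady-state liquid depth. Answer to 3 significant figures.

Volume balance on the tank: A dh/dt = Q_in − 0.0336 √h. At steady state dh/dt = 0:
Q_in = 0.0336 √h_ss ⇒ √h_ss = 0.0603/0.0336 = 1.7946.
h_ss = 1.7946² = 3.2207 m. (Since h₀ = 1.17 m < h_ss, the level will rise toward this value.)

3.22 m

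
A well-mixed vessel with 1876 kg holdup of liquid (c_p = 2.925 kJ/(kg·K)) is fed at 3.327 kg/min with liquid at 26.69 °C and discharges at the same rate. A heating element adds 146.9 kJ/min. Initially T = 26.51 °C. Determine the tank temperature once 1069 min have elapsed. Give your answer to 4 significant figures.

39.49 °C

M c_p dT/dt = ṁ c_p (T_in − T) + Q̇.
τ = M/ṁ = 563.871 min; T_ss = T_in + Q̇/(ṁ c_p) = 26.69 + 146.9/(3.327·2.925) = 41.7853 °C.
Solution: T(t) = T_ss + (T₀ − T_ss) e^(−t/τ).
T(1069) = 41.7853 + (-15.2753)·e^(−1069/563.871) = 41.7853 + (-15.2753)·0.150195 = 39.4911 °C.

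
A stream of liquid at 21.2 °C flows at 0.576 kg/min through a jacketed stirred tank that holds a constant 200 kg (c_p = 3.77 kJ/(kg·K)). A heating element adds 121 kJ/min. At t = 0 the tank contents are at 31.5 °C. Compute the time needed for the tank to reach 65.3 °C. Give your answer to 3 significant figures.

First-law balance (no shaft work): M c_p dT/dt = ṁ c_p (T_in − T) + 121.
τ = M/ṁ = 347.22 min; T_ss = T_in + Q̇/(ṁ c_p) = 76.921 °C.
T(t) = T_ss + (T₀ − T_ss) e^(−t/τ). Set T = 65.3:
e^(−t/τ) = (65.3 − 76.921)/(31.5 − 76.921) = 0.25586
t = −347.22 · ln(0.25586) = 473.31 min.

473 min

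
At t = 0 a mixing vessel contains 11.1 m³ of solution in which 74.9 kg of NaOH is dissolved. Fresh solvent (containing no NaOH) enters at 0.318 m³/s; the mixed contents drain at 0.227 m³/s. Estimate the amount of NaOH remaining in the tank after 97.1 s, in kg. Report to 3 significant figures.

Total volume: dV/dt = Q_in − Q_out = 0.091000 m³/s, so V(t) = 11.1 + 0.091000 t and V(97.1) = 19.936 m³.
Species balance (pure solvent in): dm/dt = −Q_out · m/V(t).
Separate: dm/m = −Q_out dt/V(t) ⇒ ln(m/m₀) = −(Q_out/(Q_in−Q_out)) ln(V/V₀).
m = m₀ (V₀/V)^(Q_out/(Q_in−Q_out)) = 74.9 × (11.1/19.936)^(2.4945) = 17.381 kg.

17.4 kg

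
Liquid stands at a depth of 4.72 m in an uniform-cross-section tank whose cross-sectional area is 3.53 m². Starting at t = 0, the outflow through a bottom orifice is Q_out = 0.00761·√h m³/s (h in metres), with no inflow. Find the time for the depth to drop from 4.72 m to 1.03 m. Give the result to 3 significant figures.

With no inflow, A dh/dt = −0.00761 √h.
∫ h^(−1/2) dh = −(0.00761/A) ∫ dt, giving 2√h = 2√h₀ − (0.00761/A) t.
t = 2A(√h₀ − √h)/0.00761 = 2·3.53·(√4.72 − √1.03)/0.00761
  = 7.0600 × (2.1726 − 1.0149) / 0.00761 = 1074.0 s.

1070 s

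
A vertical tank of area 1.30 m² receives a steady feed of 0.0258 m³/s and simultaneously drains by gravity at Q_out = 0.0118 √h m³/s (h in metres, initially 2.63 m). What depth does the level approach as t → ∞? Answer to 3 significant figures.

4.78 m

A dh/dt = Q_in − 0.0118 √h. Steady state requires inflow = outflow:
Q_in = 0.0118 √h_ss ⇒ √h_ss = 0.0258/0.0118 = 2.1864.
h_ss = 2.1864² = 4.7805 m. (Since h₀ = 2.63 m < h_ss, the level will rise toward this value.)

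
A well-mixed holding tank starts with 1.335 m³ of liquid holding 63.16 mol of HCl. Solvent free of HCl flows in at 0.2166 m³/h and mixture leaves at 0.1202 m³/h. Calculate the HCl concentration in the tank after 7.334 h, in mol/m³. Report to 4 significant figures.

18.21 mol/m³

Let m(t) be the amount of HCl. Volume: V(t) = V₀ + (Q_in − Q_out) t = 1.335 + 0.0964000 t; V(7.334) = 2.04200 m³.
No HCl enters, so dm/dt = −Q_out · (m/V).
Separate: dm/m = −Q_out dt/V(t) ⇒ ln(m/m₀) = −(Q_out/(Q_in−Q_out)) ln(V/V₀).
m = m₀ (V₀/V)^(Q_out/(Q_in−Q_out)) = 63.16 × (1.335/2.04200)^(1.24689) = 37.1791 mol.
C = m/V = 37.1791/2.04200 = 18.2072 mol/m³.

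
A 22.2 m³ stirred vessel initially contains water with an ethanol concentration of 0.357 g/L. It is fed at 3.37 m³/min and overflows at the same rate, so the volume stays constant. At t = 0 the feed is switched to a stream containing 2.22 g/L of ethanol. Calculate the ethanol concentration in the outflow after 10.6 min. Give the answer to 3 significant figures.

1.85 g/L

Mass balance on the solute (V constant): V dC/dt = Q(C_in − C).
Time constant τ = V/Q = 22.2/3.37 = 6.5875 min.
Solution: C(t) = C_in + (C₀ − C_in) e^(−t/τ).
C(10.6) = 2.22 + (0.357 − 2.22)·e^(−10.6/6.5875) = 2.22 + (-1.8630)·0.20007 = 1.8473 g/L.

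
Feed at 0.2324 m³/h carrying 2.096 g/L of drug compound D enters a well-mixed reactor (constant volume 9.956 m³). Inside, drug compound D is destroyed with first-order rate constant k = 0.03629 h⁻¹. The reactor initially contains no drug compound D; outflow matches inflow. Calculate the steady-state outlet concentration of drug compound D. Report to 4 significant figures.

V dC/dt = Q(C_in − C) − k V C.
At steady state: 0 = Q C_in − (Q + kV) C_ss, so C_ss = Q C_in/(Q + kV).
C_ss = 0.2324·2.096/(0.2324 + 0.03629·9.956) = 0.487110/0.593703 = 0.820461 g/L.

0.8205 g/L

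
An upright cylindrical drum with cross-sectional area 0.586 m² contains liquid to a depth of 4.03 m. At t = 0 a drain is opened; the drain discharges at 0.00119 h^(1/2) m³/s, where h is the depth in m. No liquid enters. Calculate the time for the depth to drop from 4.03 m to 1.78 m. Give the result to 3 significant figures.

663 s

With no inflow, A dh/dt = −0.00119 √h.
∫ h^(−1/2) dh = −(0.00119/A) ∫ dt, giving 2√h = 2√h₀ − (0.00119/A) t.
t = 2A(√h₀ − √h)/0.00119 = 2·0.586·(√4.03 − √1.78)/0.00119
  = 1.1720 × (2.0075 − 1.3342) / 0.00119 = 663.13 s.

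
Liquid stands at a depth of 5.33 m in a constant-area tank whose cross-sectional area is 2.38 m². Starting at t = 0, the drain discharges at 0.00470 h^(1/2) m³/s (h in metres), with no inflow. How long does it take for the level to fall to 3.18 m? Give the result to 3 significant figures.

532 s

Volume balance on the tank: A dh/dt = −0.00470 √h.
Separate and integrate: 2(√h − √h₀) = −(0.00470/A) t.
t = 2A(√h₀ − √h)/0.00470 = 2·2.38·(√5.33 − √3.18)/0.00470
  = 4.7600 × (2.3087 − 1.7833) / 0.00470 = 532.13 s.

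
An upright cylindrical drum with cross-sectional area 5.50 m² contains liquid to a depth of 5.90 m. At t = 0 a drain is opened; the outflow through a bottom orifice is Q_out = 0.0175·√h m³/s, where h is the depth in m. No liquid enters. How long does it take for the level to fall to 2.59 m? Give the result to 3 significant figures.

With no inflow, A dh/dt = −0.0175 √h.
Separate and integrate: 2(√h − √h₀) = −(0.0175/A) t.
t = 2A(√h₀ − √h)/0.0175 = 2·5.50·(√5.90 − √2.59)/0.0175
  = 11.000 × (2.4290 − 1.6093) / 0.0175 = 515.20 s.

515 s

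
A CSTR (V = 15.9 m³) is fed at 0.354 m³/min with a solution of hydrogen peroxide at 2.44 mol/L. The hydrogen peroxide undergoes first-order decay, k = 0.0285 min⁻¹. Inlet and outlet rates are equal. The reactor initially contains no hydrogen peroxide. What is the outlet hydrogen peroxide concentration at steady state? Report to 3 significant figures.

1.07 mol/L

V dC/dt = Q(C_in − C) − k V C.
Steady state (dC/dt = 0): C_ss = Q C_in/(Q + kV) = C_in/(1 + kV/Q).
C_ss = 0.354·2.44/(0.354 + 0.0285·15.9) = 0.86376/0.80715 = 1.0701 mol/L.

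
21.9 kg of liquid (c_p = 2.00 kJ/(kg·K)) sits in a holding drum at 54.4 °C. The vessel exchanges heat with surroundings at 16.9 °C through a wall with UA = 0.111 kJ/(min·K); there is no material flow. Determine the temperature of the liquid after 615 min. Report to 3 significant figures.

24.8 °C

Lumped-capacitance energy balance: M c_p dT/dt = UA(T_amb − T).
dT/dt = (T_ss − T)/τ with T_ss = T_amb = 16.900 °C, τ = M c_p/UA = 21.9·2.00/0.111 = 394.59 min.
T approaches T_ss exponentially: T(t) = T_ss + (T₀ − T_ss) e^(−t/τ).
T(615) = 16.900 + (37.500)·0.21044 = 24.791 °C.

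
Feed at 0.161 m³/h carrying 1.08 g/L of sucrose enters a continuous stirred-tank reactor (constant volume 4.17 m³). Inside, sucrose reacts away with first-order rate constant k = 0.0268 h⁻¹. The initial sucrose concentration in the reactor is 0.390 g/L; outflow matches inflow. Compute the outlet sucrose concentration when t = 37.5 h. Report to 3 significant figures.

Species balance: V dC/dt = Q C_in − Q C − k V C.
This is linear with rate a = Q/V + k = 0.065409 h⁻¹.
C_ss = Q C_in/(Q + kV) = 0.63749 g/L; C(t) = C_ss + (C₀ − C_ss) e^(−a t).
C(37.5) = 0.63749 + (-0.24749)·e^(−0.065409·37.5) = 0.63749 + (-0.24749)·0.086049 = 0.61620 g/L.

0.616 g/L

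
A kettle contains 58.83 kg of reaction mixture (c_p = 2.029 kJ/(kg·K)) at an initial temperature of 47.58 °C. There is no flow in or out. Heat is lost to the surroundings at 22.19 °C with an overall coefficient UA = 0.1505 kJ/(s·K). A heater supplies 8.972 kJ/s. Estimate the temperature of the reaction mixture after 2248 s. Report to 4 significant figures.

79.79 °C

Lumped-capacitance energy balance: M c_p dT/dt = UA(T_amb − T) + Q̇.
dT/dt = (T_ss − T)/τ with T_ss = T_amb + Q̇/UA = 22.19 + 8.972/0.1505 = 81.8046 °C, τ = M c_p/UA = 58.83·2.029/0.1505 = 793.130 s.
Integrating: T(t) = T_ss + (T₀ − T_ss) e^(−t/τ).
T(2248) = 81.8046 + (-34.2246)·0.0587573 = 79.7937 °C.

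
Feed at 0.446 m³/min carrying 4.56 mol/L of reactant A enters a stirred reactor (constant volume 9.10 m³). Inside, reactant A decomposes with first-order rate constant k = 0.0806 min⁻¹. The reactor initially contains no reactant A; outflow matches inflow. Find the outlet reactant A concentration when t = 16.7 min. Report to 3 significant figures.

1.53 mol/L

V dC/dt = Q(C_in − C) − k V C.
dC/dt = (Q/V) C_in − (Q/V + k) C; effective rate a = Q/V + k = 0.049011 + 0.0806 = 0.12961 min⁻¹.
C_ss = Q C_in/(Q + kV) = 1.7243 mol/L; C(t) = C_ss + (C₀ − C_ss) e^(−a t).
C(16.7) = 1.7243 + (-1.7243)·e^(−0.12961·16.7) = 1.7243 + (-1.7243)·0.11481 = 1.5264 mol/L.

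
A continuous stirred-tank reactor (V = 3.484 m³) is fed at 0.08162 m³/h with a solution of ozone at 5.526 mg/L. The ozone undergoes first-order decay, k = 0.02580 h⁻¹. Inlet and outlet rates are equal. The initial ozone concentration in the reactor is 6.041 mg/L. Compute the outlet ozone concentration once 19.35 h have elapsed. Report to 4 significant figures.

V dC/dt = Q(C_in − C) − k V C.
This is linear with rate a = Q/V + k = 0.0492271 h⁻¹.
C_ss = Q C_in/(Q + kV) = 2.62981 mg/L; C(t) = C_ss + (C₀ − C_ss) e^(−a t).
C(19.35) = 2.62981 + (3.41119)·e^(−0.0492271·19.35) = 2.62981 + (3.41119)·0.385758 = 3.94571 mg/L.

3.946 mg/L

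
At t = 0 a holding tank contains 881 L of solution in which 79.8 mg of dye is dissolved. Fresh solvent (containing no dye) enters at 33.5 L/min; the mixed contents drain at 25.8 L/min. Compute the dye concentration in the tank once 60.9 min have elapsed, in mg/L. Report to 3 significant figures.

0.0141 mg/L

Total volume: dV/dt = Q_in − Q_out = 7.7000 L/min, so V(t) = 881 + 7.7000 t and V(60.9) = 1349.9 L.
No dye enters, so dm/dt = −Q_out · (m/V).
dm/m = −Q_out dt/(V₀ + 7.7000 t); integrating gives ln(m/m₀) = −(Q_out/(Q_in−Q_out)) ln(V/V₀).
m = m₀ (V₀/V)^(Q_out/(Q_in−Q_out)) = 79.8 × (881/1349.9)^(3.3506) = 19.099 mg.
C = m/V = 19.099/1349.9 = 0.014148 mg/L.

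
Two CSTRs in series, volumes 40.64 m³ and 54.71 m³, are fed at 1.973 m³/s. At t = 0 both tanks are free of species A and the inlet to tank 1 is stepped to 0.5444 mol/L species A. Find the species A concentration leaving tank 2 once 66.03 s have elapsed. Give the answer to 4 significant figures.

0.4125 mol/L

Each tank obeys Vᵢ dCᵢ/dt = Q(Cᵢ₋₁ − Cᵢ), so τᵢ = Vᵢ/Q.
τ₁ = 40.64/1.973 = 20.5981 s; τ₂ = 54.71/1.973 = 27.7293 s.
Tank 1: C₁ = C_in(1 − e^(−t/τ₁)). Tank 2 (τ₁ ≠ τ₂): C₂ = C_in[1 − (τ₁ e^(−t/τ₁) − τ₂ e^(−t/τ₂))/(τ₁ − τ₂)].
At t = 66.03: e^(−t/τ₁) = 0.0405330, e^(−t/τ₂) = 0.0924366.
C₂ = 0.5444·[1 − (20.5981·0.0405330 − 27.7293·0.0924366)/(-7.13127)] = 0.5444·0.757644 = 0.412461 mol/L.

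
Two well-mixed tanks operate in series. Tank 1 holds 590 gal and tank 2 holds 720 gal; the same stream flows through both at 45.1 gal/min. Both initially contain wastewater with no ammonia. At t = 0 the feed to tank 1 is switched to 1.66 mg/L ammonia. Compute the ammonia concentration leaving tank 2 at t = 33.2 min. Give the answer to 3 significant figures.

Species balance on tank i: dCᵢ/dt = (Cᵢ₋₁ − Cᵢ)/τᵢ with τᵢ = Vᵢ/Q.
τ₁ = 590/45.1 = 13.082 min; τ₂ = 720/45.1 = 15.965 min.
Tank 1: C₁ = C_in(1 − e^(−t/τ₁)). Tank 2 (τ₁ ≠ τ₂): C₂ = C_in[1 − (τ₁ e^(−t/τ₁) − τ₂ e^(−t/τ₂))/(τ₁ − τ₂)].
At t = 33.2: e^(−t/τ₁) = 0.079038, e^(−t/τ₂) = 0.12498.
C₂ = 1.66·[1 − (13.082·0.079038 − 15.965·0.12498)/(-2.8825)] = 1.66·0.66652 = 1.1064 mg/L.

1.11 mg/L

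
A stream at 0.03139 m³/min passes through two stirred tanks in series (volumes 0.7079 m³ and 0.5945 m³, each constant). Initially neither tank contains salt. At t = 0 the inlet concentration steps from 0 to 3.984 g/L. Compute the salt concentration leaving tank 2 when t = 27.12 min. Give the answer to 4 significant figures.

1.501 g/L

Time constants: τᵢ = Vᵢ/Q for each well-mixed tank.
τ₁ = 0.7079/0.03139 = 22.5518 min; τ₂ = 0.5945/0.03139 = 18.9392 min.
Tank 1: C₁ = C_in(1 − e^(−t/τ₁)). Tank 2 (τ₁ ≠ τ₂): C₂ = C_in[1 − (τ₁ e^(−t/τ₁) − τ₂ e^(−t/τ₂))/(τ₁ − τ₂)].
At t = 27.12: e^(−t/τ₁) = 0.300422, e^(−t/τ₂) = 0.238842.
C₂ = 3.984·[1 − (22.5518·0.300422 − 18.9392·0.238842)/(3.61262)] = 3.984·0.376742 = 1.50094 g/L.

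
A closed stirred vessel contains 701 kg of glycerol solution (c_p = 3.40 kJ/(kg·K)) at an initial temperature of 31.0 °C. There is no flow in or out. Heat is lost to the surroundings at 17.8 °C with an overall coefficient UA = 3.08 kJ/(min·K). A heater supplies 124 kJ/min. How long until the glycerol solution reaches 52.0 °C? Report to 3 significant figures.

M c_p dT/dt = −UA(T − T_amb) + Q̇.
τ = M c_p/UA = 773.83 min; T_ss = T_amb + Q̇/UA = 17.8 + 124/3.08 = 58.060 °C.
T(t) = T_ss + (T₀ − T_ss)e^(−t/τ); set T = 52.0:
t = −τ ln[(T − T_ss)/(T₀ − T_ss)] = −773.83 · ln(0.22394) = 1157.9 min.

1160 min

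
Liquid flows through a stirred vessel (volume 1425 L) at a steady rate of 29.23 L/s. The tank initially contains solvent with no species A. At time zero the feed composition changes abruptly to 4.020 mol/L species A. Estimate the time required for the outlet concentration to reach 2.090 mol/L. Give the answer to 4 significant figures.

35.77 s

Transient balance on the dissolved component: V dC/dt = Q(C_in − C), so τ = V/Q = 48.7513 s.
C(t) = C_in + (C₀ − C_in) e^(−t/τ). Set C = 2.090 and solve for t:
e^(−t/τ) = (C − C_in)/(C₀ − C_in) = (2.090 − 4.020)/(0 − 4.020) = 0.480100
t = −τ ln(…) = 48.7513 × 0.733762 = 35.7718 s.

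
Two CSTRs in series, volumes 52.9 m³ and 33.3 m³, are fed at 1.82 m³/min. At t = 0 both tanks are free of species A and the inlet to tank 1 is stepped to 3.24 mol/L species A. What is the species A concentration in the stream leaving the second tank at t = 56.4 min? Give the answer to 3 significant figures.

2.24 mol/L

Time constants: τᵢ = Vᵢ/Q for each well-mixed tank.
τ₁ = 52.9/1.82 = 29.066 min; τ₂ = 33.3/1.82 = 18.297 min.
Tank 1: C₁ = C_in(1 − e^(−t/τ₁)). Tank 2 (τ₁ ≠ τ₂): C₂ = C_in[1 − (τ₁ e^(−t/τ₁) − τ₂ e^(−t/τ₂))/(τ₁ − τ₂)].
At t = 56.4: e^(−t/τ₁) = 0.14364, e^(−t/τ₂) = 0.045843.
C₂ = 3.24·[1 − (29.066·0.14364 − 18.297·0.045843)/(10.769)] = 3.24·0.69019 = 2.2362 mol/L.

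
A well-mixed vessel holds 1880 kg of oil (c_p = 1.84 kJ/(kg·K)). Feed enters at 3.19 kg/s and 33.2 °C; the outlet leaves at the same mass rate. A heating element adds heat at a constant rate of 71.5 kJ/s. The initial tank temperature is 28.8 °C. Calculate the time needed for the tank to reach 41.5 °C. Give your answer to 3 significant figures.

Energy balance: M c_p dT/dt = ṁ c_p (T_in − T) + 71.5.
τ = M/ṁ = 589.34 s; T_ss = T_in + Q̇/(ṁ c_p) = 45.381 °C.
T(t) = T_ss + (T₀ − T_ss) e^(−t/τ). Set T = 41.5:
e^(−t/τ) = (41.5 − 45.381)/(28.8 − 45.381) = 0.23408
t = −589.34 · ln(0.23408) = 855.77 s.

856 s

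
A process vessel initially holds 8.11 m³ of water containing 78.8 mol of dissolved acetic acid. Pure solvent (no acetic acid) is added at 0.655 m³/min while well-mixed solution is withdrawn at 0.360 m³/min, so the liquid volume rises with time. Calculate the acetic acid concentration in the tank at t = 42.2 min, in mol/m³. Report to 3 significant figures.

1.23 mol/m³

Let m(t) be the amount of acetic acid. Volume: V(t) = V₀ + (Q_in − Q_out) t = 8.11 + 0.29500 t; V(42.2) = 20.559 m³.
Species balance (pure solvent in): dm/dt = −Q_out · m/V(t).
dm/m = −Q_out dt/(V₀ + 0.29500 t); integrating gives ln(m/m₀) = −(Q_out/(Q_in−Q_out)) ln(V/V₀).
m = m₀ (V₀/V)^(Q_out/(Q_in−Q_out)) = 78.8 × (8.11/20.559)^(1.2203) = 25.324 mol.
C = m/V = 25.324/20.559 = 1.2318 mol/m³.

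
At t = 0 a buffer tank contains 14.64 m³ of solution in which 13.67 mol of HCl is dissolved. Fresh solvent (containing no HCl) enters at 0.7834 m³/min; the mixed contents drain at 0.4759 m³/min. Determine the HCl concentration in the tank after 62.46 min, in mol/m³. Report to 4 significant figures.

0.1104 mol/m³

Let m(t) be the amount of HCl. Volume: V(t) = V₀ + (Q_in − Q_out) t = 14.64 + 0.307500 t; V(62.46) = 33.8465 m³.
Solute balance: dm/dt = 0 − Q_out C = −Q_out m/V(t).
Separate: dm/m = −Q_out dt/V(t) ⇒ ln(m/m₀) = −(Q_out/(Q_in−Q_out)) ln(V/V₀).
m = m₀ (V₀/V)^(Q_out/(Q_in−Q_out)) = 13.67 × (14.64/33.8465)^(1.54764) = 3.73654 mol.
C = m/V = 3.73654/33.8465 = 0.110397 mol/m³.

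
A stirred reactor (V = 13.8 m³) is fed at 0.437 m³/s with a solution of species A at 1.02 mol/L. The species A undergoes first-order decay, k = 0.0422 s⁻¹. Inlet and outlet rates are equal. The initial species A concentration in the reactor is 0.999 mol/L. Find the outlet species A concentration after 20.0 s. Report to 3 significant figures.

0.565 mol/L

Species balance: V dC/dt = Q C_in − Q C − k V C.
dC/dt = (Q/V) C_in − (Q/V + k) C; effective rate a = Q/V + k = 0.031667 + 0.0422 = 0.073867 s⁻¹.
C_ss = Q C_in/(Q + kV) = 0.43727 mol/L; C(t) = C_ss + (C₀ − C_ss) e^(−a t).
C(20.0) = 0.43727 + (0.56173)·e^(−0.073867·20.0) = 0.43727 + (0.56173)·0.22825 = 0.56549 mol/L.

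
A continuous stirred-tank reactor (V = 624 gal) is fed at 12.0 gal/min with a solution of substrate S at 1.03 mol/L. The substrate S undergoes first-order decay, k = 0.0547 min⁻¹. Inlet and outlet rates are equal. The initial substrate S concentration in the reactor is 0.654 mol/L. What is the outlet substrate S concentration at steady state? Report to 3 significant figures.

Species balance: V dC/dt = Q C_in − Q C − k V C.
Steady state (dC/dt = 0): C_ss = Q C_in/(Q + kV) = C_in/(1 + kV/Q).
C_ss = 12.0·1.03/(12.0 + 0.0547·624) = 12.360/46.133 = 0.26792 mol/L.

0.268 mol/L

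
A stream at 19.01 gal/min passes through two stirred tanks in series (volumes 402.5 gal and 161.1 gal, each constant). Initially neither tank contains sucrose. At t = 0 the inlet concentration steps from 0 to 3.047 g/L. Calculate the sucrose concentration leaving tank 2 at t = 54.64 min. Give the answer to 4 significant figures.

2.666 g/L

Species balance on tank i: dCᵢ/dt = (Cᵢ₋₁ − Cᵢ)/τᵢ with τᵢ = Vᵢ/Q.
τ₁ = 402.5/19.01 = 21.1731 min; τ₂ = 161.1/19.01 = 8.47449 min.
Tank 1: C₁ = C_in(1 − e^(−t/τ₁)). Tank 2 (τ₁ ≠ τ₂): C₂ = C_in[1 − (τ₁ e^(−t/τ₁) − τ₂ e^(−t/τ₂))/(τ₁ − τ₂)].
At t = 54.64: e^(−t/τ₁) = 0.0757257, e^(−t/τ₂) = 0.00158434.
C₂ = 3.047·[1 − (21.1731·0.0757257 − 8.47449·0.00158434)/(12.6986)] = 3.047·0.874795 = 2.66550 g/L.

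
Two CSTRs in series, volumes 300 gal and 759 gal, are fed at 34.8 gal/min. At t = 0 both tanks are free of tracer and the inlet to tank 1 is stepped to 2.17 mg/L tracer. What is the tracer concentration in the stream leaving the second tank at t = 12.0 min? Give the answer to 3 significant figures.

Time constants: τᵢ = Vᵢ/Q for each well-mixed tank.
τ₁ = 300/34.8 = 8.6207 min; τ₂ = 759/34.8 = 21.810 min.
Tank 1: C₁ = C_in(1 − e^(−t/τ₁)). Tank 2 (τ₁ ≠ τ₂): C₂ = C_in[1 − (τ₁ e^(−t/τ₁) − τ₂ e^(−t/τ₂))/(τ₁ − τ₂)].
At t = 12.0: e^(−t/τ₁) = 0.24858, e^(−t/τ₂) = 0.57684.
C₂ = 2.17·[1 − (8.6207·0.24858 − 21.810·0.57684)/(-13.190)] = 2.17·0.20862 = 0.45270 mg/L.

0.453 mg/L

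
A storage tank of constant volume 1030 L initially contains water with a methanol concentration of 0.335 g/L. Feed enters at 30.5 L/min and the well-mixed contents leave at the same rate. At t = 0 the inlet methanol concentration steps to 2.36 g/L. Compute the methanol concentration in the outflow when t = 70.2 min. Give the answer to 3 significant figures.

Transient balance on the dissolved component: V dC/dt = Q(C_in − C).
Rewrite as dC/dt + C/τ = C_in/τ, τ = V/Q = 33.770 min.
Integrating: C(t) = C_in + (C₀ − C_in) e^(−t/τ).
C(70.2) = 2.36 + (0.335 − 2.36)·e^(−70.2/33.770) = 2.36 + (-2.0250)·0.12509 = 2.1067 g/L.

2.11 g/L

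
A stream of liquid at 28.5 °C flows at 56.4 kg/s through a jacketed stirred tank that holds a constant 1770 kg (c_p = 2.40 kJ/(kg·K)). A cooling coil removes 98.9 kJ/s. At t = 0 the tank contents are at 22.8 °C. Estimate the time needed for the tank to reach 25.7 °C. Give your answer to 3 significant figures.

27.5 s

Unsteady energy balance on the tank contents: M c_p dT/dt = ṁ c_p (T_in − T) − 98.9.
τ = M/ṁ = 31.383 s; T_ss = T_in − Q̇/(ṁ c_p) = 27.769 °C.
T(t) = T_ss + (T₀ − T_ss) e^(−t/τ). Set T = 25.7:
e^(−t/τ) = (25.7 − 27.769)/(22.8 − 27.769) = 0.41642
t = −31.383 · ln(0.41642) = 27.493 s.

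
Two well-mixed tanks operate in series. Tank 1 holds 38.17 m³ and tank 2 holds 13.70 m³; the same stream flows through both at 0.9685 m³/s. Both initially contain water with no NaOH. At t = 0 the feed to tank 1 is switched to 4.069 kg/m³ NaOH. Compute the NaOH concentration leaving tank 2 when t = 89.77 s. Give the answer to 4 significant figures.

Each tank obeys Vᵢ dCᵢ/dt = Q(Cᵢ₋₁ − Cᵢ), so τᵢ = Vᵢ/Q.
τ₁ = 38.17/0.9685 = 39.4115 s; τ₂ = 13.70/0.9685 = 14.1456 s.
Solving the cascade with C₁(0)=C₂(0)=0 gives C₂(t) = C_in[1 − (τ₁ e^(−t/τ₁) − τ₂ e^(−t/τ₂))/(τ₁ − τ₂)].
At t = 89.77: e^(−t/τ₁) = 0.102513, e^(−t/τ₂) = 0.00175349.
C₂ = 4.069·[1 − (39.4115·0.102513 − 14.1456·0.00175349)/(25.2659)] = 4.069·0.841075 = 3.42233 kg/m³.

3.422 kg/m³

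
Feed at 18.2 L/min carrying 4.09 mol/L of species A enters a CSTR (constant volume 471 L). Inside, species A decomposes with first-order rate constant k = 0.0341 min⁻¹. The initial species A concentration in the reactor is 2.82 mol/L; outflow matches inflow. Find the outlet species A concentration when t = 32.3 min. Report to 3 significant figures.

2.23 mol/L

V dC/dt = Q(C_in − C) − k V C.
dC/dt = (Q/V) C_in − (Q/V + k) C; effective rate a = Q/V + k = 0.038641 + 0.0341 = 0.072741 min⁻¹.
C_ss = Q C_in/(Q + kV) = 2.1727 mol/L; C(t) = C_ss + (C₀ − C_ss) e^(−a t).
C(32.3) = 2.1727 + (0.64733)·e^(−0.072741·32.3) = 2.1727 + (0.64733)·0.095413 = 2.2344 mol/L.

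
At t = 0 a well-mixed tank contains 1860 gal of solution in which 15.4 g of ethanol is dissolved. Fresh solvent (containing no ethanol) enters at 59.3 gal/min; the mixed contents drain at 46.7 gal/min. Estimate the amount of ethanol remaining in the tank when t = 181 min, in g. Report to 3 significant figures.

0.793 g

Let m(t) be the amount of ethanol. Volume: V(t) = V₀ + (Q_in − Q_out) t = 1860 + 12.600 t; V(181) = 4140.6 gal.
Species balance (pure solvent in): dm/dt = −Q_out · m/V(t).
dm/m = −Q_out dt/(V₀ + 12.600 t); integrating gives ln(m/m₀) = −(Q_out/(Q_in−Q_out)) ln(V/V₀).
m = m₀ (V₀/V)^(Q_out/(Q_in−Q_out)) = 15.4 × (1860/4140.6)^(3.7063) = 0.79319 g.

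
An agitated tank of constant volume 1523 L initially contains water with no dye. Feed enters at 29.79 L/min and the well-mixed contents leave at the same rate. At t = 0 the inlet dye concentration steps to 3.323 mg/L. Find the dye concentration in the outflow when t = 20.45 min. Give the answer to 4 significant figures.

1.096 mg/L

Accumulation = in − out for the solute gives V dC/dt = Q(C_in − C).
Time constant τ = V/Q = 1523/29.79 = 51.1245 min.
Solution: C(t) = C_in + (C₀ − C_in) e^(−t/τ).
C(20.45) = 3.323 + (0 − 3.323)·e^(−20.45/51.1245) = 3.323 + (-3.32300)·0.670318 = 1.09553 mg/L.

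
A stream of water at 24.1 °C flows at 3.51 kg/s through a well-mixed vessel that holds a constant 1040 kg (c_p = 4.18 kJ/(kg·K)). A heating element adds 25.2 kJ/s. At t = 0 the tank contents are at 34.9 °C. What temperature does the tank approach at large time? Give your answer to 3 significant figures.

Heat balance on the well-mixed liquid: M c_p dT/dt = ṁ c_p (T_in − T) + 25.2.
At steady state dT/dt = 0 ⇒ T_ss = T_in + Q̇/(ṁ c_p) = 24.1 + 25.2/(3.51·4.18) = 25.818 °C.

25.8 °C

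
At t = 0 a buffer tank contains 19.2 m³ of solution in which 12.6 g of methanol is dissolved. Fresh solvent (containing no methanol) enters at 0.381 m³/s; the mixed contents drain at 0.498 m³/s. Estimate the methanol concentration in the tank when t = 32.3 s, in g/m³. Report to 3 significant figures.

Let m(t) be the amount of methanol. Volume: V(t) = V₀ + (Q_in − Q_out) t = 19.2 − 0.11700 t; V(32.3) = 15.421 m³.
No methanol enters, so dm/dt = −Q_out · (m/V).
dm/m = −Q_out dt/(V₀ − 0.11700 t); integrating gives ln(m/m₀) = −(Q_out/(Q_in−Q_out)) ln(V/V₀).
m = m₀ (V₀/V)^(Q_out/(Q_in−Q_out)) = 12.6 × (19.2/15.421)^(-4.2564) = 4.9567 g.
C = m/V = 4.9567/15.421 = 0.32143 g/m³.

0.321 g/m³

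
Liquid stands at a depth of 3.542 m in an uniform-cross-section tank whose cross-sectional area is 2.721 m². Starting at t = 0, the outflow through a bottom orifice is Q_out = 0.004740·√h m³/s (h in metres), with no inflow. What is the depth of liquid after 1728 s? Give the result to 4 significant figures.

0.1421 m

Unsteady balance on liquid volume: A dh/dt = −0.004740 √h.
∫ h^(−1/2) dh = −(0.004740/A) ∫ dt, giving 2√h = 2√h₀ − (0.004740/A) t.
√h = √3.542 − 0.004740·1728/(2·2.721) = 1.88202 − 1.50509 = 0.376926.
h = 0.376926² = 0.142074 m.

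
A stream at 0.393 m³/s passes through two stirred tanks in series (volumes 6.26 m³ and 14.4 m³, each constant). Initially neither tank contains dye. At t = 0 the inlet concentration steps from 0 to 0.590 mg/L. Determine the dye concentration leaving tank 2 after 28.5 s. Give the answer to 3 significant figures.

Time constants: τᵢ = Vᵢ/Q for each well-mixed tank.
τ₁ = 6.26/0.393 = 15.929 s; τ₂ = 14.4/0.393 = 36.641 s.
Tank 1: C₁ = C_in(1 − e^(−t/τ₁)). Tank 2 (τ₁ ≠ τ₂): C₂ = C_in[1 − (τ₁ e^(−t/τ₁) − τ₂ e^(−t/τ₂))/(τ₁ − τ₂)].
At t = 28.5: e^(−t/τ₁) = 0.16709, e^(−t/τ₂) = 0.45941.
C₂ = 0.590·[1 − (15.929·0.16709 − 36.641·0.45941)/(-20.712)] = 0.590·0.31578 = 0.18631 mg/L.

0.186 mg/L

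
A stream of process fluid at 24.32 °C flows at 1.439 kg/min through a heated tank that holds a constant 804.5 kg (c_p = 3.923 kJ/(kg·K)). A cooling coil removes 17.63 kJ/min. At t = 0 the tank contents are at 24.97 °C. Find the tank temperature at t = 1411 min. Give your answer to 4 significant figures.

M c_p dT/dt = ṁ c_p (T_in − T) − Q̇.
τ = M/ṁ = 559.069 min; T_ss = T_in − Q̇/(ṁ c_p) = 24.32 − 17.63/(1.439·3.923) = 21.1970 °C.
This is linear first-order; T(t) = T_ss + (T₀ − T_ss) e^(−t/τ).
T(1411) = 21.1970 + (3.77301)·e^(−1411/559.069) = 21.1970 + (3.77301)·0.0801513 = 21.4994 °C.

21.50 °C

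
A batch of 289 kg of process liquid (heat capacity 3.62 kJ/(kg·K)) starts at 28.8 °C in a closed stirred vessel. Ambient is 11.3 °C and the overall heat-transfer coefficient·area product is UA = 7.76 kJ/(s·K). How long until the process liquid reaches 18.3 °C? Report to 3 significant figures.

124 s

M c_p dT/dt = −UA(T − T_amb).
τ = M c_p/UA = 134.82 s; T_ss = T_amb = 11.300 °C.
T(t) = T_ss + (T₀ − T_ss)e^(−t/τ); set T = 18.3:
t = −τ ln[(T − T_ss)/(T₀ − T_ss)] = −134.82 · ln(0.40000) = 123.53 s.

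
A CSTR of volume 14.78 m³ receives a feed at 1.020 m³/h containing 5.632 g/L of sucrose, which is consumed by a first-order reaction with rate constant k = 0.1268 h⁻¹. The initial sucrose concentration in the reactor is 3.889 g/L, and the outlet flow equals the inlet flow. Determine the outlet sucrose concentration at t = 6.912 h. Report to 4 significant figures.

Accumulation = in − out − consumed: V dC/dt = Q C_in − Q C − k V C.
This is linear with rate a = Q/V + k = 0.195812 h⁻¹.
C_ss = Q C_in/(Q + kV) = 1.98495 g/L; C(t) = C_ss + (C₀ − C_ss) e^(−a t).
C(6.912) = 1.98495 + (1.90405)·e^(−0.195812·6.912) = 1.98495 + (1.90405)·0.258346 = 2.47685 g/L.

2.477 g/L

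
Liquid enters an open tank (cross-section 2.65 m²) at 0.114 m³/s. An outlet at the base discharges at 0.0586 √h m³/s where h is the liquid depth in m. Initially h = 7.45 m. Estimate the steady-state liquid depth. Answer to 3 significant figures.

3.78 m

Unsteady balance on liquid volume: A dh/dt = Q_in − 0.0586 √h. At steady state dh/dt = 0:
Q_in = 0.0586 √h_ss ⇒ √h_ss = 0.114/0.0586 = 1.9454.
h_ss = 1.9454² = 3.7846 m. (Since h₀ = 7.45 m > h_ss, the level will fall toward this value.)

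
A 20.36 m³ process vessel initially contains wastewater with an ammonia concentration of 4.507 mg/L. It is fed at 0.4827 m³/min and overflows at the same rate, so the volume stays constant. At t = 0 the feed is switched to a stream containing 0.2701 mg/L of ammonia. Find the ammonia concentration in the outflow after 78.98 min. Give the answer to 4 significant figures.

0.9215 mg/L

Transient balance on the dissolved component: V dC/dt = Q(C_in − C).
Time constant τ = V/Q = 20.36/0.4827 = 42.1794 min.
Solution: C(t) = C_in + (C₀ − C_in) e^(−t/τ).
C(78.98) = 0.2701 + (4.507 − 0.2701)·e^(−78.98/42.1794) = 0.2701 + (4.23690)·0.153742 = 0.921491 mg/L.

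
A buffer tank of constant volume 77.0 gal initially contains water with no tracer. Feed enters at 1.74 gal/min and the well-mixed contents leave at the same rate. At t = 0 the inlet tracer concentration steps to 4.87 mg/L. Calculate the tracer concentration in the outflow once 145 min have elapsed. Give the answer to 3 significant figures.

4.69 mg/L

Accumulation = in − out for the solute gives V dC/dt = Q(C_in − C).
Rewrite as dC/dt + C/τ = C_in/τ, τ = V/Q = 44.253 min.
Integrating: C(t) = C_in + (C₀ − C_in) e^(−t/τ).
C(145) = 4.87 + (0 − 4.87)·e^(−145/44.253) = 4.87 + (-4.8700)·0.037756 = 4.6861 mg/L.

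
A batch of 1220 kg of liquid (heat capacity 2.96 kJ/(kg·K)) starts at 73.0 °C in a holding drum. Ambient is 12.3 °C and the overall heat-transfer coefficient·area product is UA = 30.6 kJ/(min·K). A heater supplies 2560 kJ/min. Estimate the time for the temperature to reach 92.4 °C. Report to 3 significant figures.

M c_p dT/dt = −UA(T − T_amb) + Q̇.
τ = M c_p/UA = 118.01 min; T_ss = T_amb + Q̇/UA = 12.3 + 2560/30.6 = 95.960 °C.
T(t) = T_ss + (T₀ − T_ss)e^(−t/τ); set T = 92.4:
t = −τ ln[(T − T_ss)/(T₀ − T_ss)] = −118.01 · ln(0.15506) = 219.97 min.

220 min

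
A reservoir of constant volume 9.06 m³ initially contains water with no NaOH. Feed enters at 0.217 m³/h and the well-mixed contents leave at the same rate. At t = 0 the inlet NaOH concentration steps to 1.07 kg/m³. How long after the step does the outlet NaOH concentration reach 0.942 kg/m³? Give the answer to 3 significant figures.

Transient balance on the dissolved component: V dC/dt = Q(C_in − C), so τ = V/Q = 41.751 h.
C(t) = C_in + (C₀ − C_in) e^(−t/τ). Set C = 0.942 and solve for t:
e^(−t/τ) = (C − C_in)/(C₀ − C_in) = (0.942 − 1.07)/(0 − 1.07) = 0.11963
t = −τ ln(…) = 41.751 × 2.1234 = 88.654 h.

88.7 h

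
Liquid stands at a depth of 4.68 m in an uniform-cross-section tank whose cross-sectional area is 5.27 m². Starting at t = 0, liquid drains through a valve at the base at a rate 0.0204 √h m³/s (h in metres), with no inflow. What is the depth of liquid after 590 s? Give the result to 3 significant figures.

1.04 m

Accumulation of liquid (constant cross-section A): A dh/dt = −0.0204 √h.
This is separable: 2 d(√h)/dt = −0.0204/A, so √h = √h₀ − (0.0204/(2A)) t.
√h = √4.68 − 0.0204·590/(2·5.27) = 2.1633 − 1.1419 = 1.0214.
h = 1.0214² = 1.0432 m.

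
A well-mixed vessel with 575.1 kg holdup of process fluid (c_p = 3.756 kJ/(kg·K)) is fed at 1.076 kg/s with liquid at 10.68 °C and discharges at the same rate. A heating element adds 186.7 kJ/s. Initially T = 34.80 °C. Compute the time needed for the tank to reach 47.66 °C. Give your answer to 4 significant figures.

466.9 s

Heat balance on the well-mixed liquid: M c_p dT/dt = ṁ c_p (T_in − T) + 186.7.
τ = M/ṁ = 534.480 s; T_ss = T_in + Q̇/(ṁ c_p) = 56.8762 °C.
T(t) = T_ss + (T₀ − T_ss) e^(−t/τ). Set T = 47.66:
e^(−t/τ) = (47.66 − 56.8762)/(34.80 − 56.8762) = 0.417473
t = −534.480 · ln(0.417473) = 466.887 s.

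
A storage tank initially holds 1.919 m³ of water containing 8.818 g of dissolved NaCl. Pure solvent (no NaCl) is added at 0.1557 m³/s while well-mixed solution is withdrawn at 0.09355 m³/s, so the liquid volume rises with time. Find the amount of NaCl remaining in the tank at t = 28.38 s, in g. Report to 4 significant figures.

3.305 g

Let m(t) be the amount of NaCl. Volume: V(t) = V₀ + (Q_in − Q_out) t = 1.919 + 0.0621500 t; V(28.38) = 3.68282 m³.
Solute balance: dm/dt = 0 − Q_out C = −Q_out m/V(t).
Separate: dm/m = −Q_out dt/V(t) ⇒ ln(m/m₀) = −(Q_out/(Q_in−Q_out)) ln(V/V₀).
m = m₀ (V₀/V)^(Q_out/(Q_in−Q_out)) = 8.818 × (1.919/3.68282)^(1.50523) = 3.30546 g.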